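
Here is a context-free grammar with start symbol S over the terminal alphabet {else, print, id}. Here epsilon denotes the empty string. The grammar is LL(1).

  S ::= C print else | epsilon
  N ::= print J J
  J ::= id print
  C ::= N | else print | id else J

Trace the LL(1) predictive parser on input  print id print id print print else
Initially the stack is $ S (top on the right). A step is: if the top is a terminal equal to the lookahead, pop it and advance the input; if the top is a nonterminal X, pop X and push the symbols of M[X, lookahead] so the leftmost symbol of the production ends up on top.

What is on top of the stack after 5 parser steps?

step 1: stack=$ S  input=print id print id print print else $  — expand S ::= C print else
step 2: stack=$ else print C  input=print id print id print print else $  — expand C ::= N
step 3: stack=$ else print N  input=print id print id print print else $  — expand N ::= print J J
step 4: stack=$ else print J J print  input=print id print id print print else $  — match print
step 5: stack=$ else print J J  input=id print id print print else $  — expand J ::= id print
Stack after step 5: $ else print J print id (top = id).

id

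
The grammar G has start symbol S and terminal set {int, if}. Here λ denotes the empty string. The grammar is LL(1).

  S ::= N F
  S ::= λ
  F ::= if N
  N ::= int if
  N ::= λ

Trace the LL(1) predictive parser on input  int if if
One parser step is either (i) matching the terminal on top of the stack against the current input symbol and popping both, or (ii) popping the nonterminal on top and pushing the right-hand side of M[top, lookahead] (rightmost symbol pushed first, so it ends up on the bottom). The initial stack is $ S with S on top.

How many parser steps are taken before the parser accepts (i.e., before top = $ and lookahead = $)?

     Stack       Input        Action
  1  $ S         int if if $  expand S ::= N F
  2  $ F N       int if if $  expand N ::= int if
  3  $ F if int  int if if $  match int
  4  $ F if      if if $      match if
  5  $ F         if $         expand F ::= if N
  6  $ N if      if $         match if
  7  $ N         $            expand N ::= λ
Accept reached after 7 steps.

7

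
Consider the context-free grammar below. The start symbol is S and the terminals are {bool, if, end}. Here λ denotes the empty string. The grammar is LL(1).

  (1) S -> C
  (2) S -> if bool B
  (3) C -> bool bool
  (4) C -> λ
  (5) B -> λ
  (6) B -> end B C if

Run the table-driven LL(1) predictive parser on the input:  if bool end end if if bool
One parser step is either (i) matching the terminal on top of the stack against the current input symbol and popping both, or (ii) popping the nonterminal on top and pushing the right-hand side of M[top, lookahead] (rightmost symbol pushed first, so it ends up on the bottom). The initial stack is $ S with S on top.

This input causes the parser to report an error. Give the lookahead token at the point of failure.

bool

      Stack              Input                         Action
   1  $ S                if bool end end if if bool $  expand S -> if bool B
   2  $ B bool if        if bool end end if if bool $  match if
   3  $ B bool           bool end end if if bool $     match bool
   4  $ B                end end if if bool $          expand B -> end B C if
   5  $ if C B end       end end if if bool $          match end
   6  $ if C B           end if if bool $              expand B -> end B C if
   7  $ if C if C B end  end if if bool $              match end
   8  $ if C if C B      if if bool $                  expand B -> λ
   9  $ if C if C        if if bool $                  expand C -> λ
  10  $ if C if          if if bool $                  match if
  11  $ if C             if bool $                     expand C -> λ
  12  $ if               if bool $                     match if
  13  $                  bool $                        error: stack empty but input remains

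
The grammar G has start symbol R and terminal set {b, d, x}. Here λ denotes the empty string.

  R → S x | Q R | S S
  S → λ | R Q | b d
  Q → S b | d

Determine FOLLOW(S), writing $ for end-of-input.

{$, b, d, x}

FIRST(R) = {λ, b, d, x}  (via S x, Q R, S S)
FIRST(S) = {λ, b, d, x}  (via R Q)
FIRST(Q) = {b, d, x}  (via S b)
FOLLOW(R) includes $ since R is the start symbol.
FOLLOW(R): in R→Q R, the suffix after R is empty (adds nothing new); in S→R Q, R is followed by Q with FIRST {b, d, x}. Thus FOLLOW(R) = {$, b, d, x}.
FOLLOW(S): in R→S x, S is followed by x with FIRST {x}; in R→S S (occurrence 1), S is followed by S with FIRST {λ, b, d, x}; in R→S S (occurrence 1), the suffix after S is nullable, so FOLLOW(S) ⊇ FOLLOW(R) = {$, b, d, x}; in R→S S (occurrence 2), the suffix after S is empty, so FOLLOW(S) ⊇ FOLLOW(R) = {$, b, d, x}; in Q→S b, S is followed by b with FIRST {b}. Thus FOLLOW(S) = {$, b, d, x}.
FOLLOW(Q): in R→Q R, Q is followed by R with FIRST {λ, b, d, x}; in R→Q R, the suffix after Q is nullable, so FOLLOW(Q) ⊇ FOLLOW(R) = {$, b, d, x}; in S→R Q, the suffix after Q is empty, so FOLLOW(Q) ⊇ FOLLOW(S) = {$, b, d, x}. Thus FOLLOW(Q) = {$, b, d, x}.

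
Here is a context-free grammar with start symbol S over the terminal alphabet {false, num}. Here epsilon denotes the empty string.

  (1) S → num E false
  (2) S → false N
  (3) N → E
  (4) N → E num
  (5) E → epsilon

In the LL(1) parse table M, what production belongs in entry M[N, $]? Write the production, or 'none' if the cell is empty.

FIRST(S): from S→num E false we get {num}; from S→false N we get {false}. So FIRST(S) = {false, num}.
FIRST(E): from E→epsilon we get {epsilon}. So FIRST(E) = {epsilon}.
FIRST(N): from N→E we get {epsilon}; from N→E num we get {num}. So FIRST(N) = {epsilon, num}.
FOLLOW(S) includes $ since S is the start symbol.
FOLLOW(S): S appears on no right-hand side. Thus FOLLOW(S) = {$}.
FOLLOW(N): in S→false N, the suffix after N is empty, so FOLLOW(N) ⊇ FOLLOW(S) = {$}. Thus FOLLOW(N) = {$}.
For N → E: FIRST(E) = {epsilon}, so it goes in M[N, t] for t ∈ {}; since epsilon ∈ FIRST, also for every t ∈ FOLLOW(N) = {$}.
For N → E num: FIRST(E num) = {num}, so it goes in M[N, t] for t ∈ {num}.

N → E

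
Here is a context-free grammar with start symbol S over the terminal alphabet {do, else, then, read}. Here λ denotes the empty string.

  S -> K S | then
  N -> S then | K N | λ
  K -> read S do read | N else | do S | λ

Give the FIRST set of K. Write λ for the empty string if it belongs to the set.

{λ, do, else, read, then}

FIRST(S) = {do, else, read, then}  (via K S)
FIRST(N) = {λ, do, else, read, then}  (via S then, K N)
FIRST(K) = {λ, do, else, read, then}  (via N else)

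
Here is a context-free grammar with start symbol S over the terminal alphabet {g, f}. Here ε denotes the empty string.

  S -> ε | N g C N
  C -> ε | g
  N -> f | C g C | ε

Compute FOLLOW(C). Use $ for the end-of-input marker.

{$, f, g}

FIRST(C): from C->ε we get {ε}; from C->g we get {g}. So FIRST(C) = {ε, g}.
FIRST(N): from N->f we get {f}; from N->C g C we get {g}; from N->ε we get {ε}. So FIRST(N) = {ε, f, g}.
FIRST(S): from S->ε we get {ε}; from S->N g C N we get {f, g}. So FIRST(S) = {ε, f, g}.
FOLLOW(S) includes $ since S is the start symbol.
FOLLOW(S): S appears on no right-hand side. Thus FOLLOW(S) = {$}.
FOLLOW(N): in S->N g C N (occurrence 1), N is followed by g C N with FIRST {g}; in S->N g C N (occurrence 2), the suffix after N is empty, so FOLLOW(N) ⊇ FOLLOW(S) = {$}. Thus FOLLOW(N) = {$, g}.
FOLLOW(C): in S->N g C N, C is followed by N with FIRST {ε, f, g}; in S->N g C N, the suffix after C is nullable, so FOLLOW(C) ⊇ FOLLOW(S) = {$}; in N->C g C (occurrence 1), C is followed by g C with FIRST {g}; in N->C g C (occurrence 2), the suffix after C is empty, so FOLLOW(C) ⊇ FOLLOW(N) = {$, g}. Thus FOLLOW(C) = {$, f, g}.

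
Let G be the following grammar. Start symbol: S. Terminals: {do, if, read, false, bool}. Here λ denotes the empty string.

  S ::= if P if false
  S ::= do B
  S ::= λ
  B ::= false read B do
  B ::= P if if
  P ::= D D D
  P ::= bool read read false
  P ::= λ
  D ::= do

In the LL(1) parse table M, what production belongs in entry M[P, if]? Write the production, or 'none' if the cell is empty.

P ::= λ

FIRST(S) = {λ, do, if}
FIRST(D) = {do}
FIRST(P) = {λ, bool, do}  (via D D D)
FIRST(B) = {bool, do, false, if}  (via P if if)
FOLLOW(S) includes $ since S is the start symbol.
FOLLOW(P): in S::=if P if false, P is followed by if false with FIRST {if}; in B::=P if if, P is followed by if if with FIRST {if}. Thus FOLLOW(P) = {if}.
For P ::= D D D: FIRST(D D D) = {do}, so it goes in M[P, t] for t ∈ {do}.
For P ::= bool read read false: FIRST(bool read read false) = {bool}, so it goes in M[P, t] for t ∈ {bool}.
For P ::= λ: FIRST(λ) = {λ}, so it goes in M[P, t] for t ∈ {}; since λ ∈ FIRST, also for every t ∈ FOLLOW(P) = {if}.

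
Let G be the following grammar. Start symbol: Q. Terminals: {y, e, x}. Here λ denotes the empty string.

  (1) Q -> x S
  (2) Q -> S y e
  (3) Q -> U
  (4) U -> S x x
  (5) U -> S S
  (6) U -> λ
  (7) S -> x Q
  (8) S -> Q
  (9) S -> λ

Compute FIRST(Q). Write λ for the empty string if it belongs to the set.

FIRST(Q): from Q->x S we get {x}; from Q->S y e we get {x, y}; from Q->U we get {λ, x, y}. So FIRST(Q) = {λ, x, y}.
FIRST(S): from S->x Q we get {x}; from S->Q we get {λ, x, y}; from S->λ we get {λ}. So FIRST(S) = {λ, x, y}.
FIRST(U): from U->S x x we get {x, y}; from U->S S we get {λ, x, y}; from U->λ we get {λ}. So FIRST(U) = {λ, x, y}.

{λ, x, y}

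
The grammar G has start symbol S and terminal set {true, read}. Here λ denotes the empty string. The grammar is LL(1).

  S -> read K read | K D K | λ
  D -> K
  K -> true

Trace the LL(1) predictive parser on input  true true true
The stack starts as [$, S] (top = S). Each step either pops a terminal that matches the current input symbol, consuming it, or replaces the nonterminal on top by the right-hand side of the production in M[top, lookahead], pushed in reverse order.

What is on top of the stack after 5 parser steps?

     Stack       Input             Action
  1  $ S         true true true $  expand S -> K D K
  2  $ K D K     true true true $  expand K -> true
  3  $ K D true  true true true $  match true
  4  $ K D       true true $       expand D -> K
  5  $ K K       true true $       expand K -> true
Stack after step 5: $ K true (top = true).

true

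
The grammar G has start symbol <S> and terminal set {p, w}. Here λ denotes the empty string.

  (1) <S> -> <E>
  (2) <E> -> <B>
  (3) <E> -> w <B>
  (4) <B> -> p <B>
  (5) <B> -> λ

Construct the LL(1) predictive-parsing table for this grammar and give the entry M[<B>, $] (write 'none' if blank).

<B> -> λ

FIRST(<B>) = {λ, p}
FIRST(<E>) = {λ, p, w}  (via <B>)
FIRST(<S>) = {λ, p, w}  (via <E>)
FOLLOW(<S>) includes $ since <S> is the start symbol.
FOLLOW(<E>): in <S>-><E>, the suffix after <E> is empty, so FOLLOW(<E>) ⊇ FOLLOW(<S>) = {$}. Thus FOLLOW(<E>) = {$}.
FOLLOW(<B>): in <E>-><B>, the suffix after <B> is empty, so FOLLOW(<B>) ⊇ FOLLOW(<E>) = {$}; in <E>->w <B>, the suffix after <B> is empty, so FOLLOW(<B>) ⊇ FOLLOW(<E>) = {$}; in <B>->p <B>, the suffix after <B> is empty (adds nothing new). Thus FOLLOW(<B>) = {$}.
For <B> -> p <B>: FIRST(p <B>) = {p}, so it goes in M[<B>, t] for t ∈ {p}.
For <B> -> λ: FIRST(λ) = {λ}, so it goes in M[<B>, t] for t ∈ {}; since λ ∈ FIRST, also for every t ∈ FOLLOW(<B>) = {$}.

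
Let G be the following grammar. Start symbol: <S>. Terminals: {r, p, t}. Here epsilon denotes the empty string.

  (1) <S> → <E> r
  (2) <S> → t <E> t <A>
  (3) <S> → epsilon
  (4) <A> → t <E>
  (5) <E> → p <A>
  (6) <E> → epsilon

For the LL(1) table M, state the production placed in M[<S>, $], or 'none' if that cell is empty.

FIRST(<A>) = {t}
FIRST(<E>) = {epsilon, p}
FIRST(<S>) = {epsilon, p, r, t}  (via <E> r)
FOLLOW(<S>) includes $ since <S> is the start symbol.
FOLLOW(<S>): <S> appears on no right-hand side. Thus FOLLOW(<S>) = {$}.
For <S> → <E> r: FIRST(<E> r) = {p, r}, so it goes in M[<S>, t] for t ∈ {p, r}.
For <S> → t <E> t <A>: FIRST(t <E> t <A>) = {t}, so it goes in M[<S>, t] for t ∈ {t}.
For <S> → epsilon: FIRST(epsilon) = {epsilon}, so it goes in M[<S>, t] for t ∈ {}; since epsilon ∈ FIRST, also for every t ∈ FOLLOW(<S>) = {$}.

<S> → epsilon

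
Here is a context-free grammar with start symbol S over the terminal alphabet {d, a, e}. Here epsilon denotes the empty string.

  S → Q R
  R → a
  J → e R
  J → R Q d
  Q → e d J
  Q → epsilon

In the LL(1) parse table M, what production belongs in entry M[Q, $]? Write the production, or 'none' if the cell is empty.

FIRST(R) = {a}
FIRST(Q) = {epsilon, e}
FIRST(S) = {a, e}  (via Q R)
FIRST(J) = {a, e}  (via R Q d)
FOLLOW(S) includes $ since S is the start symbol.
FOLLOW(Q): in S→Q R, Q is followed by R with FIRST {a}; in J→R Q d, Q is followed by d with FIRST {d}. Thus FOLLOW(Q) = {a, d}.
For Q → e d J: FIRST(e d J) = {e}, so it goes in M[Q, t] for t ∈ {e}.
For Q → epsilon: FIRST(epsilon) = {epsilon}, so it goes in M[Q, t] for t ∈ {}; since epsilon ∈ FIRST, also for every t ∈ FOLLOW(Q) = {a, d}.
None of these place a production in M[Q, $].

none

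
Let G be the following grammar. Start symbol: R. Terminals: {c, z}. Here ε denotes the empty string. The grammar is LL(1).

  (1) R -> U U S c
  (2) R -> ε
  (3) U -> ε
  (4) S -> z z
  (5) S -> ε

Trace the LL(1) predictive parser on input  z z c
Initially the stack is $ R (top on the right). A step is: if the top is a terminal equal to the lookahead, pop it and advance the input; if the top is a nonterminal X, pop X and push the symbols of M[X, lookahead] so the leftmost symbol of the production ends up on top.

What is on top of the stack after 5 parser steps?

z

     Stack      Input    Action
  1  $ R        z z c $  expand R -> U U S c
  2  $ c S U U  z z c $  expand U -> ε
  3  $ c S U    z z c $  expand U -> ε
  4  $ c S      z z c $  expand S -> z z
  5  $ c z z    z z c $  match z
Stack after step 5: $ c z (top = z).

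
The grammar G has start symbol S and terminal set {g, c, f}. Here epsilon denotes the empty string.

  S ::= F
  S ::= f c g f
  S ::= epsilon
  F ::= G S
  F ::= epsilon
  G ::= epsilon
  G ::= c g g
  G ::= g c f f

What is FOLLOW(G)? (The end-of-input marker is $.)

FIRST(G): from G::=epsilon we get {epsilon}; from G::=c g g we get {c}; from G::=g c f f we get {g}. So FIRST(G) = {epsilon, c, g}.
FIRST(S): from S::=F we get {epsilon, c, f, g}; from S::=f c g f we get {f}; from S::=epsilon we get {epsilon}. So FIRST(S) = {epsilon, c, f, g}.
FIRST(F): from F::=G S we get {epsilon, c, f, g}; from F::=epsilon we get {epsilon}. So FIRST(F) = {epsilon, c, f, g}.
FOLLOW(S) includes $ since S is the start symbol.
FOLLOW(S): in F::=G S, the suffix after S is empty, so FOLLOW(S) ⊇ FOLLOW(F) = {$}. Thus FOLLOW(S) = {$}.
FOLLOW(F): in S::=F, the suffix after F is empty, so FOLLOW(F) ⊇ FOLLOW(S) = {$}. Thus FOLLOW(F) = {$}.
FOLLOW(G): in F::=G S, G is followed by S with FIRST {epsilon, c, f, g}; in F::=G S, the suffix after G is nullable, so FOLLOW(G) ⊇ FOLLOW(F) = {$}. Thus FOLLOW(G) = {$, c, f, g}.

{$, c, f, g}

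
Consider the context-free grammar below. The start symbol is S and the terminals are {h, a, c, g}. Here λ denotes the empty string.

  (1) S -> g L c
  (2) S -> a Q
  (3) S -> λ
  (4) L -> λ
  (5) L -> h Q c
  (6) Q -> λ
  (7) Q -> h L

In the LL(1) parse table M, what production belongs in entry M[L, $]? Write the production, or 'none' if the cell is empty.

FIRST(S) = {λ, a, g}
FIRST(L) = {λ, h}
FIRST(Q) = {λ, h}
FOLLOW(S) includes $ since S is the start symbol.
FOLLOW(Q): in S->a Q, the suffix after Q is empty, so FOLLOW(Q) ⊇ FOLLOW(S) = {$}; in L->h Q c, Q is followed by c with FIRST {c}. Thus FOLLOW(Q) = {$, c}.
FOLLOW(L): in S->g L c, L is followed by c with FIRST {c}; in Q->h L, the suffix after L is empty, so FOLLOW(L) ⊇ FOLLOW(Q) = {$, c}. Thus FOLLOW(L) = {$, c}.
For L -> λ: FIRST(λ) = {λ}, so it goes in M[L, t] for t ∈ {}; since λ ∈ FIRST, also for every t ∈ FOLLOW(L) = {$, c}.
For L -> h Q c: FIRST(h Q c) = {h}, so it goes in M[L, t] for t ∈ {h}.

L -> λ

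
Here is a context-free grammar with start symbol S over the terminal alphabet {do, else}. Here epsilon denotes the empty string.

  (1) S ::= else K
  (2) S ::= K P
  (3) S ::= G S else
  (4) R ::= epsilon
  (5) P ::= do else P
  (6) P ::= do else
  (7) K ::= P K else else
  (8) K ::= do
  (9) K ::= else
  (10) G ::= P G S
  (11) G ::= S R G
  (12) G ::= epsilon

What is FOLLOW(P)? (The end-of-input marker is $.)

{$, do, else}

FIRST(R): from R::=epsilon we get {epsilon}. So FIRST(R) = {epsilon}.
FIRST(P): from P::=do else P we get {do}; from P::=do else we get {do}. So FIRST(P) = {do}.
FIRST(K): from K::=P K else else we get {do}; from K::=do we get {do}; from K::=else we get {else}. So FIRST(K) = {do, else}.
FIRST(S): from S::=else K we get {else}; from S::=K P we get {do, else}; from S::=G S else we get {do, else}. So FIRST(S) = {do, else}.
FIRST(G): from G::=P G S we get {do}; from G::=S R G we get {do, else}; from G::=epsilon we get {epsilon}. So FIRST(G) = {epsilon, do, else}.
FOLLOW(S) includes $ since S is the start symbol.
FOLLOW(G): in S::=G S else, G is followed by S else with FIRST {do, else}; in G::=P G S, G is followed by S with FIRST {do, else}; in G::=S R G, the suffix after G is empty (adds nothing new). Thus FOLLOW(G) = {do, else}.
FOLLOW(S): in S::=G S else, S is followed by else with FIRST {else}; in G::=P G S, the suffix after S is empty, so FOLLOW(S) ⊇ FOLLOW(G) = {do, else}; in G::=S R G, S is followed by R G with FIRST {epsilon, do, else}; in G::=S R G, the suffix after S is nullable, so FOLLOW(S) ⊇ FOLLOW(G) = {do, else}. Thus FOLLOW(S) = {$, do, else}.
FOLLOW(R): in G::=S R G, R is followed by G with FIRST {epsilon, do, else}; in G::=S R G, the suffix after R is nullable, so FOLLOW(R) ⊇ FOLLOW(G) = {do, else}. Thus FOLLOW(R) = {do, else}.
FOLLOW(P): in S::=K P, the suffix after P is empty, so FOLLOW(P) ⊇ FOLLOW(S) = {$, do, else}; in P::=do else P, the suffix after P is empty (adds nothing new); in K::=P K else else, P is followed by K else else with FIRST {do, else}; in G::=P G S, P is followed by G S with FIRST {do, else}. Thus FOLLOW(P) = {$, do, else}.
FOLLOW(K): in S::=else K, the suffix after K is empty, so FOLLOW(K) ⊇ FOLLOW(S) = {$, do, else}; in S::=K P, K is followed by P with FIRST {do}; in K::=P K else else, K is followed by else else with FIRST {else}. Thus FOLLOW(K) = {$, do, else}.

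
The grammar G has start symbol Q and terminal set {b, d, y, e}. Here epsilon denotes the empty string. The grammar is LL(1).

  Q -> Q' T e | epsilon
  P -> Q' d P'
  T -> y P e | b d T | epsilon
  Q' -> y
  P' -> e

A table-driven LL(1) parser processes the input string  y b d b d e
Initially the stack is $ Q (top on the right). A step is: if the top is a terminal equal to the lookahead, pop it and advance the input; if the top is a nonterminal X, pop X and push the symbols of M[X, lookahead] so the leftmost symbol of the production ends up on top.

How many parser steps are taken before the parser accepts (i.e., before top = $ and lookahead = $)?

      Stack      Input          Action
   1  $ Q        y b d b d e $  expand Q -> Q' T e
   2  $ e T Q'   y b d b d e $  expand Q' -> y
   3  $ e T y    y b d b d e $  match y
   4  $ e T      b d b d e $    expand T -> b d T
   5  $ e T d b  b d b d e $    match b
   6  $ e T d    d b d e $      match d
   7  $ e T      b d e $        expand T -> b d T
   8  $ e T d b  b d e $        match b
   9  $ e T d    d e $          match d
  10  $ e T      e $            expand T -> epsilon
  11  $ e        e $            match e
Accept reached after 11 steps.

11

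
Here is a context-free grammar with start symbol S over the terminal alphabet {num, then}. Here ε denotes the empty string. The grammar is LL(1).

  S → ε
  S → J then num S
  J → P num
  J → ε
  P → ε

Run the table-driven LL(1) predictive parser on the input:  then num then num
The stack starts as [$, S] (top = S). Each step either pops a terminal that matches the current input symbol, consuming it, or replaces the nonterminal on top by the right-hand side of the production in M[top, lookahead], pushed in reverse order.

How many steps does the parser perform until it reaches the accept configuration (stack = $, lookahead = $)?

     Stack           Input                Action
  1  $ S             then num then num $  expand S → J then num S
  2  $ S num then J  then num then num $  expand J → ε
  3  $ S num then    then num then num $  match then
  4  $ S num         num then num $       match num
  5  $ S             then num $           expand S → J then num S
  6  $ S num then J  then num $           expand J → ε
  7  $ S num then    then num $           match then
  8  $ S num         num $                match num
  9  $ S             $                    expand S → ε
Accept reached after 9 steps.

9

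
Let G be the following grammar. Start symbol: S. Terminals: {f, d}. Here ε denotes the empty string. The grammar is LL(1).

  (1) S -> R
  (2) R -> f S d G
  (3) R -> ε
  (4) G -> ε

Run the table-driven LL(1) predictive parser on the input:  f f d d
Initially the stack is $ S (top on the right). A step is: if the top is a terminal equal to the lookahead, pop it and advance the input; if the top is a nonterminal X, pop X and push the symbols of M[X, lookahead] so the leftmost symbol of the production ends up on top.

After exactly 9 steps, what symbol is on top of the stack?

step 1: stack=$ S  input=f f d d $  — expand S -> R
step 2: stack=$ R  input=f f d d $  — expand R -> f S d G
step 3: stack=$ G d S f  input=f f d d $  — match f
step 4: stack=$ G d S  input=f d d $  — expand S -> R
step 5: stack=$ G d R  input=f d d $  — expand R -> f S d G
step 6: stack=$ G d G d S f  input=f d d $  — match f
step 7: stack=$ G d G d S  input=d d $  — expand S -> R
step 8: stack=$ G d G d R  input=d d $  — expand R -> ε
step 9: stack=$ G d G d  input=d d $  — match d
Stack after step 9: $ G d G (top = G).

G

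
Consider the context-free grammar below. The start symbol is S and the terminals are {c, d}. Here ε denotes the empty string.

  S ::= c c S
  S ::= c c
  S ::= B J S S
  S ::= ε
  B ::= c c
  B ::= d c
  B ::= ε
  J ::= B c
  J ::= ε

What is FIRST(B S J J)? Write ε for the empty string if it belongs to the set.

FIRST(B): from B::=c c we get {c}; from B::=d c we get {d}; from B::=ε we get {ε}. So FIRST(B) = {ε, c, d}.
FIRST(J): from J::=B c we get {c, d}; from J::=ε we get {ε}. So FIRST(J) = {ε, c, d}.
FIRST(S): from S::=c c S we get {c}; from S::=c c we get {c}; from S::=B J S S we get {ε, c, d}; from S::=ε we get {ε}. So FIRST(S) = {ε, c, d}.
FIRST(B S J J): take FIRST of each symbol in turn, carrying on past any symbol whose FIRST contains ε; result {ε, c, d}.

{ε, c, d}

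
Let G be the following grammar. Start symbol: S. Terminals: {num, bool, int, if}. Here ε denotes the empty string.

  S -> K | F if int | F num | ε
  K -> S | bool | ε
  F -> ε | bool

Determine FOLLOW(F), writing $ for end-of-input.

{if, num}

FIRST(F) = {ε, bool}
FIRST(S) = {ε, bool, if, num}  (via K, F if int, F num)
FIRST(K) = {ε, bool, if, num}  (via S)
FOLLOW(S) includes $ since S is the start symbol.
FOLLOW(F): in S->F if int, F is followed by if int with FIRST {if}; in S->F num, F is followed by num with FIRST {num}. Thus FOLLOW(F) = {if, num}.
FOLLOW(S): in K->S, the suffix after S is empty, so FOLLOW(S) ⊇ FOLLOW(K) = {$}. Thus FOLLOW(S) = {$}.
FOLLOW(K): in S->K, the suffix after K is empty, so FOLLOW(K) ⊇ FOLLOW(S) = {$}. Thus FOLLOW(K) = {$}.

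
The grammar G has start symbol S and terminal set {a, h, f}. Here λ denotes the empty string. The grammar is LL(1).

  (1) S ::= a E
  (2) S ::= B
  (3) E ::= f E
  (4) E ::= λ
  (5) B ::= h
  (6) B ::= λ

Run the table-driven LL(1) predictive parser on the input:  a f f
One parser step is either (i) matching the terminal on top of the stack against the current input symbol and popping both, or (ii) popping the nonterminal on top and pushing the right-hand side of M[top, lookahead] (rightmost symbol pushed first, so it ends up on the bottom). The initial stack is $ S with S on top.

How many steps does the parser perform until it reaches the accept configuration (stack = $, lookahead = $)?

     Stack  Input    Action
  1  $ S    a f f $  expand S ::= a E
  2  $ E a  a f f $  match a
  3  $ E    f f $    expand E ::= f E
  4  $ E f  f f $    match f
  5  $ E    f $      expand E ::= f E
  6  $ E f  f $      match f
  7  $ E    $        expand E ::= λ
Accept reached after 7 steps.

7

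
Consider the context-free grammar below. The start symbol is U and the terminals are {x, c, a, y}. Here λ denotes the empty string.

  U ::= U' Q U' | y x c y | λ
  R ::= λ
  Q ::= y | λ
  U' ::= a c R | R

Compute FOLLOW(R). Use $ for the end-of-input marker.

FIRST(R): from R::=λ we get {λ}. So FIRST(R) = {λ}.
FIRST(Q): from Q::=y we get {y}; from Q::=λ we get {λ}. So FIRST(Q) = {λ, y}.
FIRST(U'): from U'::=a c R we get {a}; from U'::=R we get {λ}. So FIRST(U') = {λ, a}.
FIRST(U): from U::=U' Q U' we get {λ, a, y}; from U::=y x c y we get {y}; from U::=λ we get {λ}. So FIRST(U) = {λ, a, y}.
FOLLOW(U) includes $ since U is the start symbol.
FOLLOW(U): U appears on no right-hand side. Thus FOLLOW(U) = {$}.
FOLLOW(Q): in U::=U' Q U', Q is followed by U' with FIRST {λ, a}; in U::=U' Q U', the suffix after Q is nullable, so FOLLOW(Q) ⊇ FOLLOW(U) = {$}. Thus FOLLOW(Q) = {$, a}.
FOLLOW(U'): in U::=U' Q U' (occurrence 1), U' is followed by Q U' with FIRST {λ, a, y}; in U::=U' Q U' (occurrence 1), the suffix after U' is nullable, so FOLLOW(U') ⊇ FOLLOW(U) = {$}; in U::=U' Q U' (occurrence 2), the suffix after U' is empty, so FOLLOW(U') ⊇ FOLLOW(U) = {$}. Thus FOLLOW(U') = {$, a, y}.
FOLLOW(R): in U'::=a c R, the suffix after R is empty, so FOLLOW(R) ⊇ FOLLOW(U') = {$, a, y}; in U'::=R, the suffix after R is empty, so FOLLOW(R) ⊇ FOLLOW(U') = {$, a, y}. Thus FOLLOW(R) = {$, a, y}.

{$, a, y}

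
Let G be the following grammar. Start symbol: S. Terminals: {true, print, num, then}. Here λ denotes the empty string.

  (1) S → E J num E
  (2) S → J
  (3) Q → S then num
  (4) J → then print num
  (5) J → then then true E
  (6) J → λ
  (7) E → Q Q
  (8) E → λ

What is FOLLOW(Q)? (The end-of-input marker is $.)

{$, num, then}

FIRST(J) = {λ, then}
FIRST(S) = {λ, num, then}  (via E J num E, J)
FIRST(Q) = {num, then}  (via S then num)
FIRST(E) = {λ, num, then}  (via Q Q)
FOLLOW(S) includes $ since S is the start symbol.
FOLLOW(S): in Q→S then num, S is followed by then num with FIRST {then}. Thus FOLLOW(S) = {$, then}.
FOLLOW(J): in S→E J num E, J is followed by num E with FIRST {num}; in S→J, the suffix after J is empty, so FOLLOW(J) ⊇ FOLLOW(S) = {$, then}. Thus FOLLOW(J) = {$, num, then}.
FOLLOW(E): in S→E J num E (occurrence 1), E is followed by J num E with FIRST {num, then}; in S→E J num E (occurrence 2), the suffix after E is empty, so FOLLOW(E) ⊇ FOLLOW(S) = {$, then}; in J→then then true E, the suffix after E is empty, so FOLLOW(E) ⊇ FOLLOW(J) = {$, num, then}. Thus FOLLOW(E) = {$, num, then}.
FOLLOW(Q): in E→Q Q (occurrence 1), Q is followed by Q with FIRST {num, then}; in E→Q Q (occurrence 2), the suffix after Q is empty, so FOLLOW(Q) ⊇ FOLLOW(E) = {$, num, then}. Thus FOLLOW(Q) = {$, num, then}.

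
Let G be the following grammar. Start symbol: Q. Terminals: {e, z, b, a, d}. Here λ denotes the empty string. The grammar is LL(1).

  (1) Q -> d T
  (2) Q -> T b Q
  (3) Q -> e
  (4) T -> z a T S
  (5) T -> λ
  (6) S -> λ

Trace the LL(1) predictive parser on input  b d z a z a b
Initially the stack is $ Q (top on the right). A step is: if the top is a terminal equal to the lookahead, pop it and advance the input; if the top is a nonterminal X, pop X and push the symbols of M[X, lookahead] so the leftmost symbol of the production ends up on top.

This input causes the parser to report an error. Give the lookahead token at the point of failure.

step 1: stack=$ Q  input=b d z a z a b $  — expand Q -> T b Q
step 2: stack=$ Q b T  input=b d z a z a b $  — expand T -> λ
step 3: stack=$ Q b  input=b d z a z a b $  — match b
step 4: stack=$ Q  input=d z a z a b $  — expand Q -> d T
step 5: stack=$ T d  input=d z a z a b $  — match d
step 6: stack=$ T  input=z a z a b $  — expand T -> z a T S
step 7: stack=$ S T a z  input=z a z a b $  — match z
step 8: stack=$ S T a  input=a z a b $  — match a
step 9: stack=$ S T  input=z a b $  — expand T -> z a T S
step 10: stack=$ S S T a z  input=z a b $  — match z
step 11: stack=$ S S T a  input=a b $  — match a
step 12: stack=$ S S T  input=b $  — expand T -> λ
step 13: stack=$ S S  input=b $  — expand S -> λ
step 14: stack=$ S  input=b $  — expand S -> λ
step 15: stack=$  input=b $  — error: stack empty but input remains

b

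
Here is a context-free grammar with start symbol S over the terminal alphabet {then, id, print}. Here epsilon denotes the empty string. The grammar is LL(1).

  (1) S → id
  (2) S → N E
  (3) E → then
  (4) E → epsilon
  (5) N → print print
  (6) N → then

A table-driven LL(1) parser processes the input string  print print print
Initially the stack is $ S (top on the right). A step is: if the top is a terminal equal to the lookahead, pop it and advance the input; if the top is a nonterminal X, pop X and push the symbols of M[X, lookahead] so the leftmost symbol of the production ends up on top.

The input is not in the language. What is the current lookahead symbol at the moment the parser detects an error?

print

step 1: stack=$ S  input=print print print $  — expand S → N E
step 2: stack=$ E N  input=print print print $  — expand N → print print
step 3: stack=$ E print print  input=print print print $  — match print
step 4: stack=$ E print  input=print print $  — match print
step 5: stack=$ E  input=print $  — error: M[E, print] is empty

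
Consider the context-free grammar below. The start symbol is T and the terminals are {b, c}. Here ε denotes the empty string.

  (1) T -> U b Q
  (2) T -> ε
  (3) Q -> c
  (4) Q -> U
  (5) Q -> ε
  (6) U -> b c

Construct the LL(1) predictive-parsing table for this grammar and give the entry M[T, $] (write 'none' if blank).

FIRST(U): from U->b c we get {b}. So FIRST(U) = {b}.
FIRST(T): from T->U b Q we get {b}; from T->ε we get {ε}. So FIRST(T) = {ε, b}.
FIRST(Q): from Q->c we get {c}; from Q->U we get {b}; from Q->ε we get {ε}. So FIRST(Q) = {ε, b, c}.
FOLLOW(T) includes $ since T is the start symbol.
FOLLOW(T): T appears on no right-hand side. Thus FOLLOW(T) = {$}.
For T -> U b Q: FIRST(U b Q) = {b}, so it goes in M[T, t] for t ∈ {b}.
For T -> ε: FIRST(ε) = {ε}, so it goes in M[T, t] for t ∈ {}; since ε ∈ FIRST, also for every t ∈ FOLLOW(T) = {$}.

T -> ε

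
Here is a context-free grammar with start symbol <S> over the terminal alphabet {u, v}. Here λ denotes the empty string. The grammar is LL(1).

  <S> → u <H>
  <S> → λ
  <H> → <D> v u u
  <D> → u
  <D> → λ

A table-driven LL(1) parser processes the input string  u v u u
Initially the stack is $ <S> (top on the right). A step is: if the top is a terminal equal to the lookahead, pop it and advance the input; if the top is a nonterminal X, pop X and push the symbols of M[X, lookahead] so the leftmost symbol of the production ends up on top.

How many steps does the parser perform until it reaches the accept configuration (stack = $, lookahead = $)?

7

     Stack        Input      Action
  1  $ <S>        u v u u $  expand <S> → u <H>
  2  $ <H> u      u v u u $  match u
  3  $ <H>        v u u $    expand <H> → <D> v u u
  4  $ u u v <D>  v u u $    expand <D> → λ
  5  $ u u v      v u u $    match v
  6  $ u u        u u $      match u
  7  $ u          u $        match u
Accept reached after 7 steps.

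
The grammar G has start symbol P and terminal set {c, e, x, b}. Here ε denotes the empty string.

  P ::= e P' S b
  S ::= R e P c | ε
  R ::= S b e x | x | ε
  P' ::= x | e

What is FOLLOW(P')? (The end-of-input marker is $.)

{b, e, x}

FIRST(P): from P::=e P' S b we get {e}. So FIRST(P) = {e}.
FIRST(P'): from P'::=x we get {x}; from P'::=e we get {e}. So FIRST(P') = {e, x}.
FIRST(S): from S::=R e P c we get {b, e, x}; from S::=ε we get {ε}. So FIRST(S) = {ε, b, e, x}.
FIRST(R): from R::=S b e x we get {b, e, x}; from R::=x we get {x}; from R::=ε we get {ε}. So FIRST(R) = {ε, b, e, x}.
FOLLOW(P) includes $ since P is the start symbol.
FOLLOW(P): in S::=R e P c, P is followed by c with FIRST {c}. Thus FOLLOW(P) = {$, c}.
FOLLOW(S): in P::=e P' S b, S is followed by b with FIRST {b}; in R::=S b e x, S is followed by b e x with FIRST {b}. Thus FOLLOW(S) = {b}.
FOLLOW(R): in S::=R e P c, R is followed by e P c with FIRST {e}. Thus FOLLOW(R) = {e}.
FOLLOW(P'): in P::=e P' S b, P' is followed by S b with FIRST {b, e, x}. Thus FOLLOW(P') = {b, e, x}.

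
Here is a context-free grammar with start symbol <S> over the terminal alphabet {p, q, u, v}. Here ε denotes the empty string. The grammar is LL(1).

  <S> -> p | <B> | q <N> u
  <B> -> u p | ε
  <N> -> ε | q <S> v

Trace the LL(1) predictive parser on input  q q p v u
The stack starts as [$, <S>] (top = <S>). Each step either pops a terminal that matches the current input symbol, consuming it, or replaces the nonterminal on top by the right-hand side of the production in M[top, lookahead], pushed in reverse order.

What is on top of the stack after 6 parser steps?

v

step 1: stack=$ <S>  input=q q p v u $  — expand <S> -> q <N> u
step 2: stack=$ u <N> q  input=q q p v u $  — match q
step 3: stack=$ u <N>  input=q p v u $  — expand <N> -> q <S> v
step 4: stack=$ u v <S> q  input=q p v u $  — match q
step 5: stack=$ u v <S>  input=p v u $  — expand <S> -> p
step 6: stack=$ u v p  input=p v u $  — match p
Stack after step 6: $ u v (top = v).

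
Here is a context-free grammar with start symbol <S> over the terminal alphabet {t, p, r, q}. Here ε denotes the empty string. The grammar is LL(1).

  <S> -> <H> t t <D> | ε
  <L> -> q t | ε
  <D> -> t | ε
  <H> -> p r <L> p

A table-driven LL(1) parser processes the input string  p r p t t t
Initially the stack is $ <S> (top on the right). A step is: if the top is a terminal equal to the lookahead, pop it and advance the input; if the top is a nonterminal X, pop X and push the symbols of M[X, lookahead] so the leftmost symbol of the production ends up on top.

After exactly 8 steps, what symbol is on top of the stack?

<D>

     Stack                Input          Action
  1  $ <S>                p r p t t t $  expand <S> -> <H> t t <D>
  2  $ <D> t t <H>        p r p t t t $  expand <H> -> p r <L> p
  3  $ <D> t t p <L> r p  p r p t t t $  match p
  4  $ <D> t t p <L> r    r p t t t $    match r
  5  $ <D> t t p <L>      p t t t $      expand <L> -> ε
  6  $ <D> t t p          p t t t $      match p
  7  $ <D> t t            t t t $        match t
  8  $ <D> t              t t $          match t
Stack after step 8: $ <D> (top = <D>).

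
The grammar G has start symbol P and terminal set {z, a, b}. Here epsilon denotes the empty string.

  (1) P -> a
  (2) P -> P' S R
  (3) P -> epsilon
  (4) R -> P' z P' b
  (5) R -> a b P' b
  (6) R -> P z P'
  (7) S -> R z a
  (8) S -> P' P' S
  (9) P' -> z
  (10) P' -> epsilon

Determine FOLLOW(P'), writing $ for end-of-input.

FIRST(P') = {epsilon, z}
FIRST(P) = {epsilon, a, z}  (via P' S R)
FIRST(R) = {a, z}  (via P' z P' b, P z P')
FIRST(S) = {a, z}  (via R z a, P' P' S)
FOLLOW(P) includes $ since P is the start symbol.
FOLLOW(P): in R->P z P', P is followed by z P' with FIRST {z}. Thus FOLLOW(P) = {$, z}.
FOLLOW(R): in P->P' S R, the suffix after R is empty, so FOLLOW(R) ⊇ FOLLOW(P) = {$, z}; in S->R z a, R is followed by z a with FIRST {z}. Thus FOLLOW(R) = {$, z}.
FOLLOW(S): in P->P' S R, S is followed by R with FIRST {a, z}; in S->P' P' S, the suffix after S is empty (adds nothing new). Thus FOLLOW(S) = {a, z}.
FOLLOW(P'): in P->P' S R, P' is followed by S R with FIRST {a, z}; in R->P' z P' b (occurrence 1), P' is followed by z P' b with FIRST {z}; in R->P' z P' b (occurrence 2), P' is followed by b with FIRST {b}; in R->a b P' b, P' is followed by b with FIRST {b}; in R->P z P', the suffix after P' is empty, so FOLLOW(P') ⊇ FOLLOW(R) = {$, z}; in S->P' P' S (occurrence 1), P' is followed by P' S with FIRST {a, z}; in S->P' P' S (occurrence 2), P' is followed by S with FIRST {a, z}. Thus FOLLOW(P') = {$, a, b, z}.

{$, a, b, z}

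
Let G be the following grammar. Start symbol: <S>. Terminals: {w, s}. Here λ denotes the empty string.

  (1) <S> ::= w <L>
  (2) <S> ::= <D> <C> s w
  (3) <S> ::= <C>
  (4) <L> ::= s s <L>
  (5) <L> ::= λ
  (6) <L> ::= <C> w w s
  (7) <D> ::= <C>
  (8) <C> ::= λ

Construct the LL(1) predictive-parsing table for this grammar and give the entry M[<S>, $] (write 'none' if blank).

FIRST(<C>): from <C>::=λ we get {λ}. So FIRST(<C>) = {λ}.
FIRST(<L>): from <L>::=s s <L> we get {s}; from <L>::=λ we get {λ}; from <L>::=<C> w w s we get {w}. So FIRST(<L>) = {λ, s, w}.
FIRST(<D>): from <D>::=<C> we get {λ}. So FIRST(<D>) = {λ}.
FIRST(<S>): from <S>::=w <L> we get {w}; from <S>::=<D> <C> s w we get {s}; from <S>::=<C> we get {λ}. So FIRST(<S>) = {λ, s, w}.
FOLLOW(<S>) includes $ since <S> is the start symbol.
FOLLOW(<S>): <S> appears on no right-hand side. Thus FOLLOW(<S>) = {$}.
For <S> ::= w <L>: FIRST(w <L>) = {w}, so it goes in M[<S>, t] for t ∈ {w}.
For <S> ::= <D> <C> s w: FIRST(<D> <C> s w) = {s}, so it goes in M[<S>, t] for t ∈ {s}.
For <S> ::= <C>: FIRST(<C>) = {λ}, so it goes in M[<S>, t] for t ∈ {}; since λ ∈ FIRST, also for every t ∈ FOLLOW(<S>) = {$}.

<S> ::= <C>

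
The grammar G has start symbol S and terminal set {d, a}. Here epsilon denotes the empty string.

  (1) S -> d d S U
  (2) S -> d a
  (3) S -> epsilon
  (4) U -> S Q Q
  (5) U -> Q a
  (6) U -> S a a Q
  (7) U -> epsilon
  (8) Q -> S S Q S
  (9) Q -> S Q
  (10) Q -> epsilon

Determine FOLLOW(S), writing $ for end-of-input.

{$, a, d}

FIRST(S) = {epsilon, d}
FIRST(Q) = {epsilon, d}  (via S S Q S, S Q)
FIRST(U) = {epsilon, a, d}  (via S Q Q, Q a, S a a Q)
FOLLOW(S) includes $ since S is the start symbol.
FOLLOW(S): in S->d d S U, S is followed by U with FIRST {epsilon, a, d}; in S->d d S U, the suffix after S is nullable (adds nothing new); in U->S Q Q, S is followed by Q Q with FIRST {epsilon, d}; in U->S Q Q, the suffix after S is nullable, so FOLLOW(S) ⊇ FOLLOW(U) = {$, a, d}; in U->S a a Q, S is followed by a a Q with FIRST {a}; in Q->S S Q S (occurrence 1), S is followed by S Q S with FIRST {epsilon, d}; in Q->S S Q S (occurrence 1), the suffix after S is nullable, so FOLLOW(S) ⊇ FOLLOW(Q) = {$, a, d}; in Q->S S Q S (occurrence 2), S is followed by Q S with FIRST {epsilon, d}; in Q->S S Q S (occurrence 2), the suffix after S is nullable, so FOLLOW(S) ⊇ FOLLOW(Q) = {$, a, d}; in Q->S S Q S (occurrence 3), the suffix after S is empty, so FOLLOW(S) ⊇ FOLLOW(Q) = {$, a, d}; in Q->S Q, S is followed by Q with FIRST {epsilon, d}; in Q->S Q, the suffix after S is nullable, so FOLLOW(S) ⊇ FOLLOW(Q) = {$, a, d}. Thus FOLLOW(S) = {$, a, d}.
FOLLOW(U): in S->d d S U, the suffix after U is empty, so FOLLOW(U) ⊇ FOLLOW(S) = {$, a, d}. Thus FOLLOW(U) = {$, a, d}.
FOLLOW(Q): in U->S Q Q (occurrence 1), Q is followed by Q with FIRST {epsilon, d}; in U->S Q Q (occurrence 1), the suffix after Q is nullable, so FOLLOW(Q) ⊇ FOLLOW(U) = {$, a, d}; in U->S Q Q (occurrence 2), the suffix after Q is empty, so FOLLOW(Q) ⊇ FOLLOW(U) = {$, a, d}; in U->Q a, Q is followed by a with FIRST {a}; in U->S a a Q, the suffix after Q is empty, so FOLLOW(Q) ⊇ FOLLOW(U) = {$, a, d}; in Q->S S Q S, Q is followed by S with FIRST {epsilon, d}; in Q->S S Q S, the suffix after Q is nullable (adds nothing new); in Q->S Q, the suffix after Q is empty (adds nothing new). Thus FOLLOW(Q) = {$, a, d}.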